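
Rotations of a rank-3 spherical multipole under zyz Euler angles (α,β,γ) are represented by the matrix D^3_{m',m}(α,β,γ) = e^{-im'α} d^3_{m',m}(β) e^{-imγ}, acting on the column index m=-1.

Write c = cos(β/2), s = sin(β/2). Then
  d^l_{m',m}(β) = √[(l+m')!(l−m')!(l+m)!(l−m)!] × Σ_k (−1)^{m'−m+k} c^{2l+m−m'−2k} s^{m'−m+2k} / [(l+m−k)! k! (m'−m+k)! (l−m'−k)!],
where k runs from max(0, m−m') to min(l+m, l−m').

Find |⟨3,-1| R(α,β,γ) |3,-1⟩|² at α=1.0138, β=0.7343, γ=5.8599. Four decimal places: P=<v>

Split into d^3_{-1,-1}(β=0.7343) × two z-phases.
Half-angle: c=0.933354, s=0.358957. N=√(2·24·2·24)=48.000000
The bounds max(0,m−m')=0 and min(l+m,l−m')=2 give 3 terms
  k=0: (−1)^0·48.0000/(48)·0.9334^6·0.3590^0 = +0.661118
  k=1: (−1)^1·48.0000/(6)·0.9334^4·0.3590^2 = -0.782277
  k=2: (−1)^2·48.0000/(8)·0.9334^2·0.3590^4 = +0.086779
d^3_{-1,-1}(0.7343) = +0.661118 -0.782277 +0.086779 = -0.034380
|D^3_{-1,-1}|² = |d^3_{-1,-1}(β)|² = (-0.034380)² = 0.001182 (the z-rotation phases have unit modulus)

P=0.0012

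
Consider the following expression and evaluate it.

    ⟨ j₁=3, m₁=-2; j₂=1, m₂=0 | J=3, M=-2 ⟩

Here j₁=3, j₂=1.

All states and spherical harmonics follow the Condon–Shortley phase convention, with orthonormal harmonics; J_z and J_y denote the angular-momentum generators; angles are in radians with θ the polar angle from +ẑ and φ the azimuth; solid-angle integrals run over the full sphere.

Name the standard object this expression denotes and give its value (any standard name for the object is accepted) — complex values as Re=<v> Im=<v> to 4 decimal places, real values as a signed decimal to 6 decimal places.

This is a Clebsch–Gordan (vector-coupling) coefficient.
√[7·1!5!1!/8! · 1!5!1!1!1!5!] = √(300)
  +(−1)^0/∏(0,1,5,1,0,0)! = 1/120  (running 1/120)
  +(−1)^1/∏(1,0,4,0,1,1)! = -1/24  (running -1/30)
⟨..|..⟩ = √(300)·(-1/30) = -0.577350

Clebsch–Gordan coefficient, −√(1/3) ≈ -0.577350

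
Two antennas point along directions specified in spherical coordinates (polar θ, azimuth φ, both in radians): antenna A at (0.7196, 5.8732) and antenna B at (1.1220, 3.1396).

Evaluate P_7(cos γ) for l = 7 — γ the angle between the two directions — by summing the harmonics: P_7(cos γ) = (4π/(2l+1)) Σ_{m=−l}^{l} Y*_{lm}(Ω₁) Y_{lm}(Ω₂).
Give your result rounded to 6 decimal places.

0.293486

Summing Y*_{l m}(θ₁,φ₁)·Y_{l m}(θ₂,φ₂) over m ∈ [−7, 7]; prefactor 4π/(2·7+1) = 0.837758:
  term(m=-7) = (0.006246, 0.001834)   from Y*(Ω₁)=(-0.026023, -0.007250), Y(Ω₂)=(-0.240954, -0.003361)
  term(m=-6) = (-0.038508, -0.032019)   from Y*(Ω₁)=(-0.089561, -0.072674), Y(Ω₂)=(0.434181, 0.005191)
  term(m=-5) = (0.041326, 0.081524)   from Y*(Ω₁)=(-0.133649, -0.257262), Y(Ω₂)=(-0.315259, -0.003141)
  term(m=-4) = (0.003214, 0.052471)   from Y*(Ω₁)=(-0.031320, -0.452244), Y(Ω₂)=(-0.115960, -0.000924)
  term(m=-3) = (0.043334, -0.119897)   from Y*(Ω₁)=(0.120888, -0.340835), Y(Ω₂)=(0.352522, 0.002107)
  term(m=-2) = (0.001815, -0.001929)   from Y*(Ω₁)=(-0.051241, 0.054912), Y(Ω₂)=(-0.035269, -0.000141)
  term(m=-1) = (0.119532, -0.051667)   from Y*(Ω₁)=(-0.361932, 0.157301), Y(Ω₂)=(-0.329974, -0.000658)
  term(m=+0) = (-0.003593, -0.000000)   from Y*(Ω₁)=(-0.046599, -0.000000), Y(Ω₂)=(0.077103, 0.000000)
  term(m=+1) = (0.119532, 0.051667)   from Y*(Ω₁)=(0.361932, 0.157301), Y(Ω₂)=(0.329974, -0.000658)
  term(m=+2) = (0.001815, 0.001929)   from Y*(Ω₁)=(-0.051241, -0.054912), Y(Ω₂)=(-0.035269, 0.000141)
  term(m=+3) = (0.043334, 0.119897)   from Y*(Ω₁)=(-0.120888, -0.340835), Y(Ω₂)=(-0.352522, 0.002107)
  term(m=+4) = (0.003214, -0.052471)   from Y*(Ω₁)=(-0.031320, 0.452244), Y(Ω₂)=(-0.115960, 0.000924)
  term(m=+5) = (0.041326, -0.081524)   from Y*(Ω₁)=(0.133649, -0.257262), Y(Ω₂)=(0.315259, -0.003141)
  term(m=+6) = (-0.038508, 0.032019)   from Y*(Ω₁)=(-0.089561, 0.072674), Y(Ω₂)=(0.434181, -0.005191)
  term(m=+7) = (0.006246, -0.001834)   from Y*(Ω₁)=(0.026023, -0.007250), Y(Ω₂)=(0.240954, -0.003361)
Accumulated sum (0.350323, -0.000000); after 4π/(2l+1) scaling, (0.293486, -0.000000) ⇒ P_7 = 0.293486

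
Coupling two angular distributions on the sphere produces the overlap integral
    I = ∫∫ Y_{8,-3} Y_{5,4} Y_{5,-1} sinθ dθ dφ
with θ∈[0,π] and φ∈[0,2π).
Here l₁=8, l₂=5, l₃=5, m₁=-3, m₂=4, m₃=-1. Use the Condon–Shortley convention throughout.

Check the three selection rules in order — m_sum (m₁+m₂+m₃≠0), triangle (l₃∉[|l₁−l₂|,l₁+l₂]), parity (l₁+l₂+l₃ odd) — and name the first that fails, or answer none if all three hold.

Σmᵢ = 0  ✓
l₃∈[|l₁−l₂|,l₁+l₂]=[3,13], have l₃=5  ✓
Σlᵢ = 18 ⇒ even  ✓

none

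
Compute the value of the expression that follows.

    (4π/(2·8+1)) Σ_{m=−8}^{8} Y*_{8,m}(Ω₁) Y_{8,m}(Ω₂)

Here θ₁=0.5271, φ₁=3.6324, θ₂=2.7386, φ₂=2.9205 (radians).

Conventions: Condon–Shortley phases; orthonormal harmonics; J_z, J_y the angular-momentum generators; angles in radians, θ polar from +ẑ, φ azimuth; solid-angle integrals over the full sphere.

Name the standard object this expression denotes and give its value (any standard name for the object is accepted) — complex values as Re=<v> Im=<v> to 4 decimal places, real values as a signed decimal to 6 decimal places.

This sum is the spherical-harmonic addition theorem: it equals the Legendre polynomial P_l(cos γ) of the angle γ between the two directions.
Term-by-term m-sum for l=8 (normalisation 4π/17 = 0.739198):
  m=-8: Y*=(-0.001495, -0.001493)  Y=(-0.000057, 0.000283)  product (0.000001, -0.000000)
  m=-7: Y*=(0.013899, 0.004209)  Y=(0.000063, 0.002705)  product (-0.000011, 0.000038)
  m=-6: Y*=(-0.061032, 0.012165)  Y=(0.003872, 0.015537)  product (-0.000425, -0.000901)
  m=-5: Y*=(0.143516, -0.117861)  Y=(0.030181, 0.060108)  product (0.011416, 0.005069)
  m=-4: Y*=(-0.147830, 0.357161)  Y=(0.129539, 0.158100)  product (-0.075617, 0.022894)
  m=-3: Y*=(-0.050388, -0.510550)  Y=(0.340827, 0.266313)  product (0.118792, -0.187428)
  m=-2: Y*=(0.156946, 0.234819)  Y=(0.501100, 0.237247)  product (0.022936, 0.154903)
  m=-1: Y*=(0.234736, 0.125449)  Y=(0.196840, 0.044243)  product (0.040655, 0.035079)
  m=+0: Y*=(-0.386273, -0.000000)  Y=(-0.435128, 0.000000)  product (0.168078, 0.000000)
  m=+1: Y*=(-0.234736, 0.125449)  Y=(-0.196840, 0.044243)  product (0.040655, -0.035079)
  m=+2: Y*=(0.156946, -0.234819)  Y=(0.501100, -0.237247)  product (0.022936, -0.154903)
  m=+3: Y*=(0.050388, -0.510550)  Y=(-0.340827, 0.266313)  product (0.118792, 0.187428)
  m=+4: Y*=(-0.147830, -0.357161)  Y=(0.129539, -0.158100)  product (-0.075617, -0.022894)
  m=+5: Y*=(-0.143516, -0.117861)  Y=(-0.030181, 0.060108)  product (0.011416, -0.005069)
  m=+6: Y*=(-0.061032, -0.012165)  Y=(0.003872, -0.015537)  product (-0.000425, 0.000901)
  m=+7: Y*=(-0.013899, 0.004209)  Y=(-0.000063, 0.002705)  product (-0.000011, -0.000038)
  m=+8: Y*=(-0.001495, 0.001493)  Y=(-0.000057, -0.000283)  product (0.000001, 0.000000)
Accumulated sum (0.403572, 0.000000); after 4π/(2l+1) scaling, (0.298320, 0.000000) ⇒ P_8 = 0.298320

Legendre polynomial (addition theorem), +0.298320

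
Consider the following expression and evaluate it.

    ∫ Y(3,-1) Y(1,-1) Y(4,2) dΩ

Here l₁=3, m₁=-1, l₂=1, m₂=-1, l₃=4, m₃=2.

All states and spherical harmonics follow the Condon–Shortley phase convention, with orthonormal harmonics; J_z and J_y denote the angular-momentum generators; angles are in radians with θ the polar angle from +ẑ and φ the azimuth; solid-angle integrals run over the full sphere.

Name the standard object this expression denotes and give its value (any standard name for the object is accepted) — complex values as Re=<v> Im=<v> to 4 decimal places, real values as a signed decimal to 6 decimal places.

This is a Gaunt coefficient — the integral of a triple product of spherical harmonics over the sphere.
Checks pass: Σm=0; 8 even; l₃=4∈[2,4].
(2·3+1)(2·1+1)(2·4+1) = 189
Δ: 0! 6! 2! / 9! → 1/252
sum: t=0:+1/36 = 1/36
3j²(3 1 4; 0 0 0) = Δ·Π!·Σ² = 4/63  (sign +1)
sum: t=0:+1/96 = 1/96
3j²(3 1 4; -1 -1 2) = Δ·Π!·Σ² = 5/84  (sign +1)
combine: 4πI² = 189·4/63·5/84 = 5/7
take √, sign +1: I = 0.23841361

Gaunt coefficient, +0.238414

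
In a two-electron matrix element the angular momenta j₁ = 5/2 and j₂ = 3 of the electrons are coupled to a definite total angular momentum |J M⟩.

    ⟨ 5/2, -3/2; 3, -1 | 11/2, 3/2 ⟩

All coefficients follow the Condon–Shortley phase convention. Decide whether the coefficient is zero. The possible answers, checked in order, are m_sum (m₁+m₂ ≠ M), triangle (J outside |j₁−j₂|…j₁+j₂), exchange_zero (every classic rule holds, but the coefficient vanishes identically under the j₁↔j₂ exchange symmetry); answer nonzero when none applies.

m_sum

m-sum: m₁+m₂ = -3/2+(-1) = -5/2, M = 3/2  ✗ ⇒ coefficient is 0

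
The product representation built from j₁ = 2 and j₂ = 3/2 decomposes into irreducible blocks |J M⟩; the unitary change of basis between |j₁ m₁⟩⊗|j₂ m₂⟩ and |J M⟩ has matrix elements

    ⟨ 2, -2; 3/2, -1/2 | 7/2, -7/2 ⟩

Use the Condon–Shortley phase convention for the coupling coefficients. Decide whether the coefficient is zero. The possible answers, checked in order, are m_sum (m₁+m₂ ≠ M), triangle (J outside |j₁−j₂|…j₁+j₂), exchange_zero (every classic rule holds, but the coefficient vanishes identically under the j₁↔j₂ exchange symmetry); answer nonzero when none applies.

m-sum: m₁+m₂ = -2+(-1/2) = -5/2, M = -7/2  ✗ ⇒ coefficient is 0

m_sum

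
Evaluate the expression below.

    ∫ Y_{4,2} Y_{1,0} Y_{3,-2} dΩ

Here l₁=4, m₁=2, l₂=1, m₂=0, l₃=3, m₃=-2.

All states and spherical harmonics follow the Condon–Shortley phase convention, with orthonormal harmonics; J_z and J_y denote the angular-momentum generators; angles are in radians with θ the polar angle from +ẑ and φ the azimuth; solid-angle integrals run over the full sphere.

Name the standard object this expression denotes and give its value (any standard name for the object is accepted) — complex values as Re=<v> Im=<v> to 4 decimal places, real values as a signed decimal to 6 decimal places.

This is a Gaunt coefficient — the integral of a triple product of spherical harmonics over the sphere.
Checks pass: Σm=0; 8 even; l₃=3∈[3,5].
(2·4+1)(2·1+1)(2·3+1) = 189
Δ: 2! 6! 0! / 9! → 1/252
sum: t=1:−1/36 = -1/36
3j²(4 1 3; 0 0 0) = Δ·Π!·Σ² = 4/63  (sign +1)
sum: t=1:−1/120 = -1/120
3j²(4 1 3; 2 0 -2) = Δ·Π!·Σ² = 1/21  (sign +1)
combine: 4πI² = 189·4/63·1/21 = 4/7
take √, sign +1: I = 0.21324362

Gaunt coefficient, +0.213244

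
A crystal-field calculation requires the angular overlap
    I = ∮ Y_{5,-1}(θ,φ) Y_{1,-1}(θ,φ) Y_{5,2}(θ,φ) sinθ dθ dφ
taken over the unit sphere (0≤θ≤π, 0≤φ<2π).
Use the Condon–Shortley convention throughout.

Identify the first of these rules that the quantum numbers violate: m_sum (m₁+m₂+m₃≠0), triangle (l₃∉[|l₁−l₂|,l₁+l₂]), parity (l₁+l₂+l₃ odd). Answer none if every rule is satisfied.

azimuthal sum: -1 − 1 + 2 = 0  ✓
4 ≤ 5 ≤ 6 (triangle on l)  ✓
L = 5 + 1 + 5 = 11 (odd)  ✗

parity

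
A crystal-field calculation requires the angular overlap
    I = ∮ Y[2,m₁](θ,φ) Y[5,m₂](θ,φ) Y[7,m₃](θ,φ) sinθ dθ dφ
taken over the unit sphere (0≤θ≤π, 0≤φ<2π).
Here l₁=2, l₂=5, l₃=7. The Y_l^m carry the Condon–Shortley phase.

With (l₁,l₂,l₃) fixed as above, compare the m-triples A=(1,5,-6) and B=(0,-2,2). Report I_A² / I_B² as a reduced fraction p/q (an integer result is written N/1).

l's match ⇒ only the (l;m) 3-j factors differ between A and B.
A: triangle coeff Δ(2,5,7) = 1/15015; Σ_t [0,0]: t=0:+1/21772800 = 1/21772800; (3j)²=2/105 [(2 5 7; 1 5 -6)], sign=-1
B: triangle coeff Δ(2,5,7) = 1/15015; Σ_t [0,0]: t=0:+1/120960 = 1/120960; (3j)²=24/1001 [(2 5 7; 0 -2 2)], sign=-1
I_A²/I_B² = (2/105)/(24/1001) = 143/180

143/180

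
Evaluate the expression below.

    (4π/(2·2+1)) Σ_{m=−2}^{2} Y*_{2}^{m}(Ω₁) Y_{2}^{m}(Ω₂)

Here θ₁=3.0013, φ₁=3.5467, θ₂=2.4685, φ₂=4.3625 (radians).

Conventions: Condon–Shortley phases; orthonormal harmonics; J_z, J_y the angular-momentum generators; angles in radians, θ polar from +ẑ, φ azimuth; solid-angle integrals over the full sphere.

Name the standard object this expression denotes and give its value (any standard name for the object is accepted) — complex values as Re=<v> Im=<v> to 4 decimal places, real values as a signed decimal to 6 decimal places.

This sum is the spherical-harmonic addition theorem: it equals the Legendre polynomial P_l(cos γ) of the angle γ between the two directions.
Term-by-term m-sum for l=2 (normalisation 4π/5 = 2.513274):
  term(m=-2) = -0.000069-0.001132i   from Y*(Ω₁)=+0.005207+0.005472i, Y(Ω₂)=-0.114840-0.096685i
  term(m=-1) = +0.027604-0.029335i   from Y*(Ω₁)=+0.098308+0.042157i, Y(Ω₂)=+0.129086-0.353755i
  term(m=+0) = +0.161070+0.000000i   from Y*(Ω₁)=+0.612282-0.000000i, Y(Ω₂)=+0.263065+0.000000i
  term(m=+1) = +0.027604+0.029335i   from Y*(Ω₁)=-0.098308+0.042157i, Y(Ω₂)=-0.129086-0.353755i
  term(m=+2) = -0.000069+0.001132i   from Y*(Ω₁)=+0.005207-0.005472i, Y(Ω₂)=-0.114840+0.096685i
Total Σ_m = +0.216140-0.000000i. Multiply by 2.513274: +0.543218-0.000000i. P_2(cos γ) = 0.543218

Legendre polynomial (addition theorem), +0.543218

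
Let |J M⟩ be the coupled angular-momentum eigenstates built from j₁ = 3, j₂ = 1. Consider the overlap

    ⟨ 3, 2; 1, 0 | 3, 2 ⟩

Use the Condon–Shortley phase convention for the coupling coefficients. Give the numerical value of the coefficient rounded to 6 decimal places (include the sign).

+0.577350  (= +√(1/3))

triangle: 1!·5!·1!/8! = 120/40320
(j±m)!: 5!·1!·1!·1!·5!·1! = 14400
prefactor² = (2J+1)·Δ·N² = 300
  k=0: +1/(0!·1!·1!·1!·4!·0!) = 1/24
  k=1: −1/(1!·0!·0!·0!·5!·1!) = -1/120
Σ = 1/30  ⇒  CG² = 300·(1/30)² = 1/3
CG = +√(1/3) = +0.577350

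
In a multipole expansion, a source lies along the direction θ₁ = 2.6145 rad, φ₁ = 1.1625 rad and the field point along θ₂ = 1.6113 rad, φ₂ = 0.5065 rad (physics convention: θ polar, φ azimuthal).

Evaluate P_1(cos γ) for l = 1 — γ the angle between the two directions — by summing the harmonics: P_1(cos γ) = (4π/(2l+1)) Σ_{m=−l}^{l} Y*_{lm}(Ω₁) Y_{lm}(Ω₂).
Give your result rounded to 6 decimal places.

Summing Y*_{l m}(θ₁,φ₁)·Y_{l m}(θ₂,φ₂) over m ∈ [−1, 1]; prefactor 4π/(2·1+1) = 4.188790:
  term(m=-1) = +0.047542+0.036594i   from Y*(Ω₁)=+0.069003+0.159506i, Y(Ω₂)=+0.301869-0.167469i
  term(m=+0) = +0.008355+0.000000i   from Y*(Ω₁)=-0.422286-0.000000i, Y(Ω₂)=-0.019785+0.000000i
  term(m=+1) = +0.047542-0.036594i   from Y*(Ω₁)=-0.069003+0.159506i, Y(Ω₂)=-0.301869-0.167469i
Σ over m = +0.103439+0.000000i; ×(4π/3) → +0.433284+0.000000i. Real part: 0.433284

0.433284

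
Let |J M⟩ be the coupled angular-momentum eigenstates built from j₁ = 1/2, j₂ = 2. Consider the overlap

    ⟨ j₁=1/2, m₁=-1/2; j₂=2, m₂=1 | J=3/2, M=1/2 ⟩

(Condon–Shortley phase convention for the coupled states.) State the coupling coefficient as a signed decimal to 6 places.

−√(3/5) = -0.774597

triangle: 1!·0!·3!/5! = 6/120
(j±m)!: 0!·1!·3!·1!·2!·1! = 12
prefactor² = (2J+1)·Δ·N² = 12/5
  k=1: −1/(1!·0!·0!·2!·0!·1!) = -1/2
Σ = -1/2  ⇒  CG² = 12/5·(-1/2)² = 3/5
CG = −√(3/5) = -0.774597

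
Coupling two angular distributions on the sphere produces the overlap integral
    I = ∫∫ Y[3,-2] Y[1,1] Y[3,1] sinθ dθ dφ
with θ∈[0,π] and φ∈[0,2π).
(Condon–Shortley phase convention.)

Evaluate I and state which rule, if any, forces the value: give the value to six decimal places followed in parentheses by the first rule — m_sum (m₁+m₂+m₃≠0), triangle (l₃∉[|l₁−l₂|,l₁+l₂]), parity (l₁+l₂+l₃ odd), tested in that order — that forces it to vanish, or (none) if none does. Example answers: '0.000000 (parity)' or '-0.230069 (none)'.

0.000000 (parity)

L=7 odd ⇒ parity kills the (l;000) factor ⇒ I = 0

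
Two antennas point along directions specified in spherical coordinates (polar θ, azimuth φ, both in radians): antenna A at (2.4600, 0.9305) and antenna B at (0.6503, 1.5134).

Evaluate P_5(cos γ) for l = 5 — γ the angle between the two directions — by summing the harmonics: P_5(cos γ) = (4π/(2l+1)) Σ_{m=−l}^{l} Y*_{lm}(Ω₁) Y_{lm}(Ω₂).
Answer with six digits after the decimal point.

Summing Y*_{l m}(θ₁,φ₁)·Y_{l m}(θ₂,φ₂) over m ∈ [−5, 5]; prefactor 4π/(2·5+1) = 1.142397:
  m=-5: Y*=-0.00276 - 0.04599j  Y=0.01069 - 0.03621j  product -0.00169 - 0.00039j
  m=-4: Y*=0.15018 + 0.09848j  Y=0.15283 + 0.03572j  product 0.01943 + 0.02041j
  m=-3: Y*=-0.35981 + 0.13138j  Y=-0.06184 + 0.35557j  product -0.02446 - 0.13606j
  m=-2: Y*=0.12096 - 0.40505j  Y=-0.44223 - 0.05099j  product -0.07415 + 0.17296j
  m=-1: Y*=0.02345 + 0.03147j  Y=0.00621 - 0.10807j  product 0.00355 - 0.00234j
  m=+0: Y*=0.39073 + 0.00000j  Y=-0.37810 + 0.00000j  product -0.14774 + 0.00000j
  m=+1: Y*=-0.02345 + 0.03147j  Y=-0.00621 - 0.10807j  product 0.00355 + 0.00234j
  m=+2: Y*=0.12096 + 0.40505j  Y=-0.44223 + 0.05099j  product -0.07415 - 0.17296j
  m=+3: Y*=0.35981 + 0.13138j  Y=0.06184 + 0.35557j  product -0.02446 + 0.13606j
  m=+4: Y*=0.15018 - 0.09848j  Y=0.15283 - 0.03572j  product 0.01943 - 0.02041j
  m=+5: Y*=0.00276 - 0.04599j  Y=-0.01069 - 0.03621j  product -0.00169 + 0.00039j
Total Σ_m = -0.30239 + 0.00000j. Multiply by 1.142397: -0.34545 + 0.00000j. P_5(cos γ) = -0.345449

-0.345449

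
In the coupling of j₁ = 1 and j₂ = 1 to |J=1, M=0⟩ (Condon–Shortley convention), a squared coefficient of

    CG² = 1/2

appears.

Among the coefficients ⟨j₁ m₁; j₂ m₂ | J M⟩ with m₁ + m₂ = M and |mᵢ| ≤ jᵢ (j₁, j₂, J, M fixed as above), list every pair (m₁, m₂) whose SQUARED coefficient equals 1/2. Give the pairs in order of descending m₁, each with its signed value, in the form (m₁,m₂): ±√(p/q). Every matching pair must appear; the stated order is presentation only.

(1,-1): +√(1/2); (-1,1): −√(1/2)

Admissible pairs with m₁+m₂ = M = 0: (-1,1), (0,0), (1,-1)
  (m₁,m₂)=(1,-1): CG² = 1/2, CG = +√(1/2)   ← matches the target
  (m₁,m₂)=(0,0): CG² = 0/1, CG = 0
  (m₁,m₂)=(-1,1): CG² = 1/2, CG = −√(1/2)   ← matches the target
Pairs with CG² = 1/2: (1,-1): +√(1/2); (-1,1): −√(1/2)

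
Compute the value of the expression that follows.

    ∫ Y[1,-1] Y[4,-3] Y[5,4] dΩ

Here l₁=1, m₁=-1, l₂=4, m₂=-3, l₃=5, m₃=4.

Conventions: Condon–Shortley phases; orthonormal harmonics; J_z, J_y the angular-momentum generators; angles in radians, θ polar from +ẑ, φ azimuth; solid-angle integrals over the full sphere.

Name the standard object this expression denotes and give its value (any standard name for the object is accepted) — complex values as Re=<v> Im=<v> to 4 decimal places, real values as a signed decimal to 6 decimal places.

This is a Gaunt coefficient — the integral of a triple product of spherical harmonics over the sphere.
m-sum 0 ✓  L=10 even ✓  3≤5≤5 ✓
Π(2lᵢ+1) = 3×9×11 = 297
triangle coeff Δ(1,4,5) = 1/495
Σ_t [0,0]: t=0:+1/576 = 1/576
(3j)²=5/99 [(1 4 5; 0 0 0)], sign=-1
Σ_t [0,0]: t=0:+1/10080 = 1/10080
(3j)²=4/55 [(1 4 5; -1 -3 4)], sign=-1
⇒ 4πI² = 12/11
I = (+1)√(12/11/(4π)) = 0.29463840

Gaunt coefficient, +0.294638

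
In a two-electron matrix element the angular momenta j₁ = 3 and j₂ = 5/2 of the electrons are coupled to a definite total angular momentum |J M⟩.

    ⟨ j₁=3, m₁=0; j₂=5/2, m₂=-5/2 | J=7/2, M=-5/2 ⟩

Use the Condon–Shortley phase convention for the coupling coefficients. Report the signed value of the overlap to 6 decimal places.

+0.617213  (= +√(8/21))

j₁+j₂−J=2  J+j₁−j₂=4  J−j₁+j₂=3  j₁+j₂+J+1=10
(j₁±m₁, j₂±m₂, J±M) = (3,3,0,5,1,6)
P² = 13824/7
sum k=0..0:
  [0] +1/72 = 1/72
S = 1/72
C² = P²·S² = 8/21 ; C = +0.617213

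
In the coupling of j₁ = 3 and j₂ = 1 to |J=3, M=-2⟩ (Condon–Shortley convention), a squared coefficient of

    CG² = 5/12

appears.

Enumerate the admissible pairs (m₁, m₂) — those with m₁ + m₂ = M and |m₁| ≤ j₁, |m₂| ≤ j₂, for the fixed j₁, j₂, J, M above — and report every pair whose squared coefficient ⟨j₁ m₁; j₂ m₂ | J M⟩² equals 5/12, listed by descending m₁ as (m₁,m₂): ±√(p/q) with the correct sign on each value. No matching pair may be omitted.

(-1,-1): +√(5/12)

Admissible pairs with m₁+m₂ = M = -2: (-3,1), (-2,0), (-1,-1)
  (m₁,m₂)=(-1,-1): CG² = 5/12, CG = +√(5/12)   ← matches the target
  (m₁,m₂)=(-2,0): CG² = 1/3, CG = −√(1/3)
  (m₁,m₂)=(-3,1): CG² = 1/4, CG = −√(1/4)
Pairs with CG² = 5/12: (-1,-1): +√(5/12)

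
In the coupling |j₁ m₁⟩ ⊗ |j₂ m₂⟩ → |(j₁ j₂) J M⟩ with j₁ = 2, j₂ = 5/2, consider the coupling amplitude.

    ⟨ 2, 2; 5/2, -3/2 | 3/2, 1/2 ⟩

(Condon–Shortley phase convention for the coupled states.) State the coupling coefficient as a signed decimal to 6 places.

√[4·3!1!2!/7! · 4!0!1!4!2!1!] = √(384/35)
  +(−1)^0/∏(0,3,0,1,1,1)! = 1/6  (running 1/6)
⟨..|..⟩ = √(384/35)·(1/6) = +0.552052

+√(32/105) = +0.552052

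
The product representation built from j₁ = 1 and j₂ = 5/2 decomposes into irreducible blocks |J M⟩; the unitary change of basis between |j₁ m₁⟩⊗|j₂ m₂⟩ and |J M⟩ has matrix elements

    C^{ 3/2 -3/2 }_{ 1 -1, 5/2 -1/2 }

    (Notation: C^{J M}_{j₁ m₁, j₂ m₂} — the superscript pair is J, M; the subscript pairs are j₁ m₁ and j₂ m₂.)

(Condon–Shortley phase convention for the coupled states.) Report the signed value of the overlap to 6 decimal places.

j₁+j₂−J=2  J+j₁−j₂=0  J−j₁+j₂=3  j₁+j₂+J+1=6
(j₁±m₁, j₂±m₂, J±M) = (0,2,2,3,0,3)
P² = 48/5
sum k=2..2:
  [2] +1/12 = 1/12
S = 1/12
C² = P²·S² = 1/15 ; C = +0.258199

+0.258199  (= +√(1/15))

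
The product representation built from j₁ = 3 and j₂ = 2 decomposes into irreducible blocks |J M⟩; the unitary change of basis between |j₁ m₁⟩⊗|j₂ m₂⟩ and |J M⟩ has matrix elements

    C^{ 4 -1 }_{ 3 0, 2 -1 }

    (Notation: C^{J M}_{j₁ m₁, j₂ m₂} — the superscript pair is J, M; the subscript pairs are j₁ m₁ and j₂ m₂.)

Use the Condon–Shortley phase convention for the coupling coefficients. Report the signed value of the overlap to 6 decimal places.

√[9·1!5!3!/10! · 3!3!1!3!3!5!] = √(1944/7)
  +(−1)^0/∏(0,1,3,1,2,2)! = 1/24  (running 1/24)
  +(−1)^1/∏(1,0,2,0,3,3)! = -1/72  (running 1/36)
⟨..|..⟩ = √(1944/7)·(1/36) = +0.462910

+0.462910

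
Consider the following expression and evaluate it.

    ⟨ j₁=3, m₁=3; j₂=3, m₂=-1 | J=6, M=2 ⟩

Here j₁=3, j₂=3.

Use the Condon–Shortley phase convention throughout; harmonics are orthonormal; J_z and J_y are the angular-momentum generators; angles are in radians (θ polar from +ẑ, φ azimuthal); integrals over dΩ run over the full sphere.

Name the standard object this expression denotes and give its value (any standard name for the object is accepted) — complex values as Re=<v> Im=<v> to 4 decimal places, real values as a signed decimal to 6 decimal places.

This is a Clebsch–Gordan (vector-coupling) coefficient.
triangle: 0!×6!×6!/13! = 518400/6227020800
(j±m)!: 6!×0!×2!×4!×8!×4! = 33443020800
prefactor² = (2J+1)×Δ×N² = 398131200/11
  k=0: +1/(0!×0!×0!×2!×6!×4!) = 1/34560
Σ = 1/34560  ⇒  CG² = 398131200/11×(1/34560)² = 1/33
CG = +√(1/33) = +0.174078

Clebsch–Gordan coefficient, +√(1/33) ≈ +0.174078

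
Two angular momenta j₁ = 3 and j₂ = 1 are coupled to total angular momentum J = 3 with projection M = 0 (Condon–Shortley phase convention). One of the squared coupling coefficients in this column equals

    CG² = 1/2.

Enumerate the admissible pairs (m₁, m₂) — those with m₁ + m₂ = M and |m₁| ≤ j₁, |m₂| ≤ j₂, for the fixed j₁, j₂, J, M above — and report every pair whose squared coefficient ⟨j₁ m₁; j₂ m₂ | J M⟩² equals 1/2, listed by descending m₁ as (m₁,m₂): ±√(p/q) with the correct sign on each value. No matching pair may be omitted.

(1,-1): +√(1/2); (-1,1): −√(1/2)

Admissible pairs with m₁+m₂ = M = 0: (-1,1), (0,0), (1,-1)
  (m₁,m₂)=(1,-1): CG² = 1/2, CG = +√(1/2)   ← matches the target
  (m₁,m₂)=(0,0): CG² = 0/1, CG = 0
  (m₁,m₂)=(-1,1): CG² = 1/2, CG = −√(1/2)   ← matches the target
Pairs with CG² = 1/2: (1,-1): +√(1/2); (-1,1): −√(1/2)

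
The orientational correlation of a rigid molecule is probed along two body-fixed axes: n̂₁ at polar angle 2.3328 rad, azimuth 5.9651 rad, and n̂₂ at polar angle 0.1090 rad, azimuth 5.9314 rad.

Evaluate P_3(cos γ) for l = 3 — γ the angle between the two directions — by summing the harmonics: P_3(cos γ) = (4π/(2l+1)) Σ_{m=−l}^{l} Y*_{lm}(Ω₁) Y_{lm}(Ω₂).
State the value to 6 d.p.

0.350594

Summing Y*_{l m}(θ₁,φ₁)·Y_{l m}(θ₂,φ₂) over m ∈ [−3, 3]; prefactor 4π/(2·3+1) = 1.795196:
  m=-3: (0.09135 - 0.12889j) × (0.00026 + 0.00047j) = 0.00008 + 0.00001j  (running Σ = 0.00008 + 0.00001j)
  m=-2: (-0.29704 + 0.21939j) × (0.00917 + 0.00778j) = -0.00443 - 0.00030j  (running Σ = -0.00435 - 0.00029j)
  m=-1: (0.30715 - 0.10113j) × (0.13006 + 0.04774j) = 0.04478 + 0.00151j  (running Σ = 0.04043 + 0.00122j)
  m=0: (0.15894 + 0.00000j) × (0.71997 + 0.00000j) = 0.11443 + 0.00000j  (running Σ = 0.15486 + 0.00122j)
  m=1: (-0.30715 - 0.10113j) × (-0.13006 + 0.04774j) = 0.04478 - 0.00151j  (running Σ = 0.19964 - 0.00029j)
  m=2: (-0.29704 - 0.21939j) × (0.00917 - 0.00778j) = -0.00443 + 0.00030j  (running Σ = 0.19521 + 0.00001j)
  m=3: (-0.09135 - 0.12889j) × (-0.00026 + 0.00047j) = 0.00008 - 0.00001j  (running Σ = 0.19530 + 0.00000j)
Total Σ_m = 0.19530 + 0.00000j. Multiply by 1.795196: 0.35059 + 0.00000j. P_3(cos γ) = 0.350594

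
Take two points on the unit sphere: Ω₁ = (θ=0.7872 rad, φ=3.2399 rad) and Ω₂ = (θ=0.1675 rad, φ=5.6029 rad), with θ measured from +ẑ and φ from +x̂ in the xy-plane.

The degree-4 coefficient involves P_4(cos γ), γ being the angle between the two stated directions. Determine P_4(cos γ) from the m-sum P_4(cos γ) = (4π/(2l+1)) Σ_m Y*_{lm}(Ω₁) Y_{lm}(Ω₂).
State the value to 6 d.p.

Term-by-term m-sum for l=4 (normalisation 4π/9 = 1.396263):
  term(m=-4) = -0.00004 + 0.00000j   from Y*(Ω₁)=0.10293 + 0.04270j, Y(Ω₂)=-0.00031 + 0.00014j
  term(m=-3) = 0.00124 - 0.00130j   from Y*(Ω₁)=-0.30048 - 0.09128j, Y(Ω₂)=-0.00259 + 0.00510j
  term(m=-2) = 0.00031 + 0.02254j   from Y*(Ω₁)=0.40950 + 0.08157j, Y(Ω₂)=0.01126 + 0.05279j
  term(m=-1) = -0.02429 - 0.02396j   from Y*(Ω₁)=-0.11473 - 0.01132j, Y(Ω₂)=0.23006 + 0.18615j
  term(m=+0) = -0.25219 + 0.00000j   from Y*(Ω₁)=-0.34474 + 0.00000j, Y(Ω₂)=0.73153 + 0.00000j
  term(m=+1) = -0.02429 + 0.02396j   from Y*(Ω₁)=0.11473 - 0.01132j, Y(Ω₂)=-0.23006 + 0.18615j
  term(m=+2) = 0.00031 - 0.02254j   from Y*(Ω₁)=0.40950 - 0.08157j, Y(Ω₂)=0.01126 - 0.05279j
  term(m=+3) = 0.00124 + 0.00130j   from Y*(Ω₁)=0.30048 - 0.09128j, Y(Ω₂)=0.00259 + 0.00510j
  term(m=+4) = -0.00004 - 0.00000j   from Y*(Ω₁)=0.10293 - 0.04270j, Y(Ω₂)=-0.00031 - 0.00014j
Accumulated sum -0.29774 - 0.00000j; after 4π/(2l+1) scaling, -0.41573 - 0.00000j ⇒ P_4 = -0.415730

-0.415730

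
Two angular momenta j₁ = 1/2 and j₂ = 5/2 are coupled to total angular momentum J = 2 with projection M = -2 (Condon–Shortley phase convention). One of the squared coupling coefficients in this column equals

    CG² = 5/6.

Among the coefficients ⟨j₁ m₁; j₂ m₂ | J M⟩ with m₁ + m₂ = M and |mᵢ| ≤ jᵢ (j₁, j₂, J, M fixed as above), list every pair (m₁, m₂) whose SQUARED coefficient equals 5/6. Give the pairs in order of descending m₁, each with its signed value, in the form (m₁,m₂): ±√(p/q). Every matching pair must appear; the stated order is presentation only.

Admissible pairs with m₁+m₂ = M = -2: (-1/2,-3/2), (1/2,-5/2)
  (m₁,m₂)=(1/2,-5/2): CG² = 5/6, CG = +√(5/6)   ← matches the target
  (m₁,m₂)=(-1/2,-3/2): CG² = 1/6, CG = −√(1/6)
Pairs with CG² = 5/6: (1/2,-5/2): +√(5/6)

(1/2,-5/2): +√(5/6)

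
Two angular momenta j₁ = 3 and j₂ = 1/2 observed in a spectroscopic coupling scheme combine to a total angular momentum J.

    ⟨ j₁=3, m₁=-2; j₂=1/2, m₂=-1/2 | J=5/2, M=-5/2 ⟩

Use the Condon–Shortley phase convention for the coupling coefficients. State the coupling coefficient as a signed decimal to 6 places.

triangle: 1!*5!*0!/7! = 120/5040
(j±m)!: 1!*5!*0!*1!*0!*5! = 14400
prefactor² = (2J+1)*Δ*N² = 14400/7
  k=0: +1/(0!*1!*5!*0!*0!*0!) = 1/120
Σ = 1/120  ⇒  CG² = 14400/7*(1/120)² = 1/7
CG = +√(1/7) = +0.377964

+0.377964  (= +√(1/7))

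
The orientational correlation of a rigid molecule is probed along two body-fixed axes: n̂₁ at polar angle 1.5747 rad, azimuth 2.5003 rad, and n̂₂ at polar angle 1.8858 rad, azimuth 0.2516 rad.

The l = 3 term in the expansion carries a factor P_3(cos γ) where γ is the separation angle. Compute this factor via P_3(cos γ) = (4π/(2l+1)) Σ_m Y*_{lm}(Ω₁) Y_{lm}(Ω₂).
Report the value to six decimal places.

0.365786

Summing Y*_{l m}(θ₁,φ₁)·Y_{l m}(θ₂,φ₂) over m ∈ [−3, 3]; prefactor 4π/(2·3+1) = 1.795196:
  [-3]  conj(Y_{3,-3})(Ω₁) = +0.144269+0.391477i ; Y_{3,-3}(Ω₂) = +0.261219-0.245703i ; Δ = +0.133873+0.066814i
  [-2]  conj(Y_{3,-2})(Ω₁) = -0.001134+0.003825i ; Y_{3,-2}(Ω₂) = -0.250758+0.138033i ; Δ = -0.000244-0.001116i
  [-1]  conj(Y_{3,-1})(Ω₁) = +0.258950-0.193320i ; Y_{3,-1}(Ω₂) = -0.154771+0.039783i ; Δ = -0.032387+0.040222i
  [+0]  conj(Y_{3,0})(Ω₁) = +0.004370-0.000000i ; Y_{3,0}(Ω₂) = +0.291363+0.000000i ; Δ = +0.001273+0.000000i
  [+1]  conj(Y_{3,1})(Ω₁) = -0.258950-0.193320i ; Y_{3,1}(Ω₂) = +0.154771+0.039783i ; Δ = -0.032387-0.040222i
  [+2]  conj(Y_{3,2})(Ω₁) = -0.001134-0.003825i ; Y_{3,2}(Ω₂) = -0.250758-0.138033i ; Δ = -0.000244+0.001116i
  [+3]  conj(Y_{3,3})(Ω₁) = -0.144269+0.391477i ; Y_{3,3}(Ω₂) = -0.261219-0.245703i ; Δ = +0.133873-0.066814i
Accumulated sum +0.203758+0.000000i; after 4π/(2l+1) scaling, +0.365786+0.000000i ⇒ P_3 = 0.365786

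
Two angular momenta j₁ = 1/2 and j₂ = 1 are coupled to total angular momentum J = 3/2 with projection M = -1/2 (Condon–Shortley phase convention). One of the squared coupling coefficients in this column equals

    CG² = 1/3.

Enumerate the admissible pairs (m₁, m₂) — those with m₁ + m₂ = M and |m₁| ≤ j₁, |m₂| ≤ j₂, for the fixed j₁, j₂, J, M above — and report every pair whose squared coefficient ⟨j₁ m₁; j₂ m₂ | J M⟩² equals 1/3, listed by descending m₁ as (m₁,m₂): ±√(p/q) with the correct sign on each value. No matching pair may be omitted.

(1/2,-1): +√(1/3)

Admissible pairs with m₁+m₂ = M = -1/2: (-1/2,0), (1/2,-1)
  (m₁,m₂)=(1/2,-1): CG² = 1/3, CG = +√(1/3)   ← matches the target
  (m₁,m₂)=(-1/2,0): CG² = 2/3, CG = +√(2/3)
Pairs with CG² = 1/3: (1/2,-1): +√(1/3)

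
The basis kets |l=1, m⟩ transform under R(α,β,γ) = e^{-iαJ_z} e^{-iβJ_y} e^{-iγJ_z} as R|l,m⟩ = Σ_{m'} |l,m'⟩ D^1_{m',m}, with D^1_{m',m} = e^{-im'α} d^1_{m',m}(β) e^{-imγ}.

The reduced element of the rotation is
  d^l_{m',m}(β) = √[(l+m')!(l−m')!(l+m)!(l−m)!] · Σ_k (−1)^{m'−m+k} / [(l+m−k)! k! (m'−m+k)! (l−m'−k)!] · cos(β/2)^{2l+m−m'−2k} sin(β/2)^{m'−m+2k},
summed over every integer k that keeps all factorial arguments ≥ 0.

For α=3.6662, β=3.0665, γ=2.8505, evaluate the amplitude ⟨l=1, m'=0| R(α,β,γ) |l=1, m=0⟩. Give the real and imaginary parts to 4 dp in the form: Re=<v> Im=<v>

First d^1_{0,0}(β=3.0665), then the phase factors e^{-i(0)α} and e^{-i(0)γ}:
c=cos(3.066500/2)=0.037538, s=sin(3.066500/2)=0.999295; N=√[1·1·1·1]=1.000000
Admissible k: 0..1 (factorial args all ≥0)
  k=0: (−1)^0·1.0000/(1)·0.0375^2·0.9993^0 = +0.001409
  k=1: (−1)^1·1.0000/(1)·0.0375^0·0.9993^2 = -0.998591
d^1_{0,0}(3.0665) = +0.001409 -0.998591 = -0.997182
Attach z-rotation phases: D = e^{-i(0)(3.6662)}·(-0.997182)·e^{-i(0)(2.8505)} = -0.997182+0.000000i

Re=-0.9972 Im=0.0000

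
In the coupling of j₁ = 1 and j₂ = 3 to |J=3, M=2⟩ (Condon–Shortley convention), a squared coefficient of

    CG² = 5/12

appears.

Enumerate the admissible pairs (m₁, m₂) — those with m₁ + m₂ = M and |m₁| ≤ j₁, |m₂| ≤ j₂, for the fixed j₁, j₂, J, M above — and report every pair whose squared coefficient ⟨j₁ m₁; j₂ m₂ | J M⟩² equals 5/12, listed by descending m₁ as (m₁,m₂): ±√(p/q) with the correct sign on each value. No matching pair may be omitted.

Admissible pairs with m₁+m₂ = M = 2: (-1,3), (0,2), (1,1)
  (m₁,m₂)=(1,1): CG² = 5/12, CG = +√(5/12)   ← matches the target
  (m₁,m₂)=(0,2): CG² = 1/3, CG = −√(1/3)
  (m₁,m₂)=(-1,3): CG² = 1/4, CG = −√(1/4)
Pairs with CG² = 5/12: (1,1): +√(5/12)

(1,1): +√(5/12)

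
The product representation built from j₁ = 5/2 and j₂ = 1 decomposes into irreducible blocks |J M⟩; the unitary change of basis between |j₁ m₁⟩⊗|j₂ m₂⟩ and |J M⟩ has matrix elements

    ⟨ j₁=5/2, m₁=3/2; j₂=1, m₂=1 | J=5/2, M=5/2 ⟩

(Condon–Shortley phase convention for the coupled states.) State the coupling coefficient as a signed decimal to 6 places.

-0.534522

√[6·1!4!1!/7! · 4!1!2!0!5!0!] = √(1152/7)
  +(−1)^1/∏(1,0,0,1,4,0)! = -1/24  (running -1/24)
⟨..|..⟩ = √(1152/7)·(-1/24) = -0.534522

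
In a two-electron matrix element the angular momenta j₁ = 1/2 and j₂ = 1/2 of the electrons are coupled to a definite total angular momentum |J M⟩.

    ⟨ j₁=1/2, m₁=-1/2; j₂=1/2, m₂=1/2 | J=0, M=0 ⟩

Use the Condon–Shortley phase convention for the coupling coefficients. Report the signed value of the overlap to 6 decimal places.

triangle: 1!×0!×0!/2! = 1/2
(j±m)!: 0!×1!×1!×0!×0!×0! = 1
prefactor² = (2J+1)×Δ×N² = 1/2
  k=1: −1/(1!×0!×0!×0!×0!×0!) = -1
Σ = -1  ⇒  CG² = 1/2×(-1)² = 1/2
CG = −√(1/2) = -0.707107

-0.707107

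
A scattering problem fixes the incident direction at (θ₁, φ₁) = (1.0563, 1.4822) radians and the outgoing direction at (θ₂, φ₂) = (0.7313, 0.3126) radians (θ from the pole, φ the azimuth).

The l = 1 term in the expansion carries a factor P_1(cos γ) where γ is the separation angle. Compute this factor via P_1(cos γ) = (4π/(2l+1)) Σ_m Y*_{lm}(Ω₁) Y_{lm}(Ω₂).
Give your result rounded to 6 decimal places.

Expand P_1 via completeness: Σ_{m} conj(Y_{1,m}) at Ω₁ times Y_{1,m} at Ω₂ —
  m=-1: (+0.026612+0.299587i) × (+0.219552-0.070958i) = +0.027101+0.063887i  (running Σ = +0.027101+0.063887i)
  m=0: (+0.240440-0.000000i) × (+0.363670+0.000000i) = +0.087441+0.000000i  (running Σ = +0.114542+0.063887i)
  m=1: (-0.026612+0.299587i) × (-0.219552-0.070958i) = +0.027101-0.063887i  (running Σ = +0.141643+0.000000i)
Accumulated sum +0.141643+0.000000i; after 4π/(2l+1) scaling, +0.593311+0.000000i ⇒ P_1 = 0.593311

0.593311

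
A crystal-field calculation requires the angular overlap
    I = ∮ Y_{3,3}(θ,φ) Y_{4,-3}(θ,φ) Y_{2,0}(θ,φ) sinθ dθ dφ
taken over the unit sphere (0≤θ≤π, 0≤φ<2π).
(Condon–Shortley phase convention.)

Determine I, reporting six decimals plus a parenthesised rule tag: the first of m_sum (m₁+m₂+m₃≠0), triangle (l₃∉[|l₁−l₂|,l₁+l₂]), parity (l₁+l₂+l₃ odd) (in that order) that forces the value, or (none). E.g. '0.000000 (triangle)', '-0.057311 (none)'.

Σlᵢ=9 odd — θ-integrand is odd under cosθ→−cosθ; I=0

0.000000 (parity)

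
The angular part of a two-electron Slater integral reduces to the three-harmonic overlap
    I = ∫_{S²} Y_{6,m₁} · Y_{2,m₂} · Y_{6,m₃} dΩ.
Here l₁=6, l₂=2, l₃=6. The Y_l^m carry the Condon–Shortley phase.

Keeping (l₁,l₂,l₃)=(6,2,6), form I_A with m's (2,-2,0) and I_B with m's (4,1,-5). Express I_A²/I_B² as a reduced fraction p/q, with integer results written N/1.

l's match ⇒ only the (l;m) 3-j factors differ between A and B.
A: triangle coeff Δ(6,2,6) = 1/90090; Σ_t [0,0]: t=0:+1/69120 = 1/69120; (3j)²=4/143 [(6 2 6; 2 -2 0)], sign=+1
B: triangle coeff Δ(6,2,6) = 1/90090; Σ_t [1,2]: t=1:−1/725760 t=2:+1/7257600 = -1/806400; (3j)²=27/910 [(6 2 6; 4 1 -5)], sign=+1
I_A²/I_B² = (4/143)/(27/910) = 280/297

280/297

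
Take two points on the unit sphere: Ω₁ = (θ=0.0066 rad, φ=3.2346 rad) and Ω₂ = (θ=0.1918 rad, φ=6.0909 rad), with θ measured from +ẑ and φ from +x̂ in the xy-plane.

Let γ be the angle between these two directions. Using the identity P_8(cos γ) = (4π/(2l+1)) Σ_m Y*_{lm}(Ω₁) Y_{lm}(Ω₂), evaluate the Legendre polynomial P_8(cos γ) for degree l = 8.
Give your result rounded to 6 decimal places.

0.407876

Expand P_8 via completeness: Σ_{m} conj(Y_{8,m}) at Ω₁ times Y_{8,m} at Ω₂ —
  m=-8: Y*=0.00000 + 0.00000j  Y=0.00000 + 0.00000j  product -0.00000 + 0.00000j
  m=-7: Y*=-0.00000 - 0.00000j  Y=0.00000 + 0.00002j  product 0.00000 - 0.00000j
  m=-6: Y*=0.00000 + 0.00000j  Y=0.00010 + 0.00022j  product -0.00000 + 0.00000j
  m=-5: Y*=-0.00000 - 0.00000j  Y=0.00132 + 0.00189j  product -0.00000 - 0.00000j
  m=-4: Y*=0.00000 + 0.00000j  Y=0.01165 + 0.01128j  product 0.00000 + 0.00000j
  m=-3: Y*=-0.00000 - 0.00000j  Y=0.07050 + 0.04588j  product -0.00000 - 0.00000j
  m=-2: Y*=0.00044 + 0.00008j  Y=0.28222 + 0.11422j  product 0.00012 + 0.00007j
  m=-1: Y*=-0.03242 - 0.00302j  Y=0.65558 + 0.12764j  product -0.02086 - 0.00612j
  m=+0: Y*=1.16219 + 0.00000j  Y=0.51048 + 0.00000j  product 0.59328 + 0.00000j
  m=+1: Y*=0.03242 - 0.00302j  Y=-0.65558 + 0.12764j  product -0.02086 + 0.00612j
  m=+2: Y*=0.00044 - 0.00008j  Y=0.28222 - 0.11422j  product 0.00012 - 0.00007j
  m=+3: Y*=0.00000 - 0.00000j  Y=-0.07050 + 0.04588j  product -0.00000 + 0.00000j
  m=+4: Y*=0.00000 - 0.00000j  Y=0.01165 - 0.01128j  product 0.00000 - 0.00000j
  m=+5: Y*=0.00000 - 0.00000j  Y=-0.00132 + 0.00189j  product -0.00000 + 0.00000j
  m=+6: Y*=0.00000 - 0.00000j  Y=0.00010 - 0.00022j  product -0.00000 - 0.00000j
  m=+7: Y*=0.00000 - 0.00000j  Y=-0.00000 + 0.00002j  product 0.00000 + 0.00000j
  m=+8: Y*=0.00000 - 0.00000j  Y=0.00000 - 0.00000j  product -0.00000 - 0.00000j
Accumulated sum 0.55178 + 0.00000j; after 4π/(2l+1) scaling, 0.40788 + 0.00000j ⇒ P_8 = 0.407876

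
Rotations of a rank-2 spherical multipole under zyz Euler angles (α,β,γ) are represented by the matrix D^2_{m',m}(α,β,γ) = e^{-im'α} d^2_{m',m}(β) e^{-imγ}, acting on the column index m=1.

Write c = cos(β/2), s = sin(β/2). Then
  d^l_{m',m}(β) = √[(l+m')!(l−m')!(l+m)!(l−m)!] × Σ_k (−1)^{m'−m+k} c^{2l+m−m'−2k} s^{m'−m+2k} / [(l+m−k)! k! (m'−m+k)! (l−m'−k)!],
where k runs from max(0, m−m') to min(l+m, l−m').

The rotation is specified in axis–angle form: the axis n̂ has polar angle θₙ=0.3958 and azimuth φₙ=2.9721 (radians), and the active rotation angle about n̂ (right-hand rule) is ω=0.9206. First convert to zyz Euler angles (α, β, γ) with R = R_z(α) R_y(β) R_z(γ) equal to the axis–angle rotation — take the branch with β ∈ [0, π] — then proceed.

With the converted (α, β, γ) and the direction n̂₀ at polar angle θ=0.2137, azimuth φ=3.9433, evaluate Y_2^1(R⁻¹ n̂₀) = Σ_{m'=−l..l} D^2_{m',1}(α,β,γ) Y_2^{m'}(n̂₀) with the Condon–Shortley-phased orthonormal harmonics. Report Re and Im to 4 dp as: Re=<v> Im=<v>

Axis–angle → zyz. n̂ = (sinθₙcosφₙ, sinθₙsinφₙ, cosθₙ) = (-0.380022, +0.065035, +0.922688), ω = 0.9206.
R = I cosω + sinω [n̂]ₓ + (1−cosω) n̂n̂ᵀ gives
  R = [+0.662338, -0.744181, -0.086618; +0.724674, +0.607012, +0.326166; -0.190149, -0.278802, +0.941336]
β = atan2(√(R₁₃²+R₂₃²), R₃₃) = 0.344230; α = atan2(R₂₃, R₁₃) mod 2π = 1.830369; γ = atan2(R₃₂, −R₃₁) mod 2π = 5.310946
Need the full column D^2_{m',1} for m'=−2..2 at α=1.8304, β=0.3442, γ=5.3109.
cos(β/2)=0.985225, sin(β/2)=0.171266
d^2_{-2,1}: single k=3 term ⇒ +0.009899;  D = -0.000785-0.009868i
d^2_{-1,1}: k∈[2..3] ⇒ +0.085415 -0.000860 = +0.084555;  D = -0.079743+0.028117i
d^2_{0,1}: k∈[1..2] ⇒ +0.401193 -0.012123 = +0.389070;  D = +0.219222+0.321430i
d^2_{1,1}: k∈[0..1] ⇒ +0.942196 -0.085415 = +0.856781;  D = +0.560209-0.648258i
d^2_{2,1}: single k=0 term ⇒ -0.327573;  D = +0.294520+0.143395i
Y_2^{m'}(θ=0.2137,φ=3.9433) and Σ D·Y over m':
  (-0.0008-0.0099i)·(-0.0006-0.0174i)  (-0.0797+0.0281i)·(-0.1114+0.1150i)  (+0.2192+0.3214i)·(+0.5882+0.0000i)  (+0.5602-0.6483i)·(+0.1114+0.1150i)  (+0.2945+0.1434i)·(-0.0006+0.0174i)
Y_2^1(R⁻¹ n̂) = +0.268733+0.174084i

Re=0.2687 Im=0.1741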